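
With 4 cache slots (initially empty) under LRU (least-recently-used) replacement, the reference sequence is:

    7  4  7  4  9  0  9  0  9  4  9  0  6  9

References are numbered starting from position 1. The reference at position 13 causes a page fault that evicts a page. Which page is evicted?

7

pos 1: 7 → miss, frames {7}
pos 2: 4 → miss, frames {7,4}
pos 3: 7 → hit
pos 4: 4 → hit
pos 5: 9 → miss, frames {7,4,9}
pos 6: 0 → miss, frames {7,4,9,0}
pos 7: 9 → hit
pos 8: 0 → hit
pos 9: 9 → hit
pos 10: 4 → hit
pos 11: 9 → hit
pos 12: 0 → hit
pos 13: 6 → miss, evict 7, frames {4,9,0,6}
At position 13, page 7 is evicted.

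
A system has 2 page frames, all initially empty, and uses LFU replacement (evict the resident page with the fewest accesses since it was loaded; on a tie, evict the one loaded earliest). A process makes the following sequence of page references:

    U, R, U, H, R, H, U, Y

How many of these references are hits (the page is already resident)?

U -> miss, frames {U}
R -> miss, frames {U,R}
U -> hit
H -> miss, evict R, frames {U,H}
R -> miss, evict H, frames {U,R}
H -> miss, evict R, frames {U,H}
U -> hit
Y -> miss, evict H, frames {U,Y}
Hits: 2.

2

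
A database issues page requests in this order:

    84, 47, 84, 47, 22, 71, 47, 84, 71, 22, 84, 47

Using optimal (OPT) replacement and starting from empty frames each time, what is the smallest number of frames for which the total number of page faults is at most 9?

2

f=1: 12 faults
f=2: 7 faults
f=3: 5 faults
f=4: 4 faults
Smallest f with faults ≤ 9 is 2.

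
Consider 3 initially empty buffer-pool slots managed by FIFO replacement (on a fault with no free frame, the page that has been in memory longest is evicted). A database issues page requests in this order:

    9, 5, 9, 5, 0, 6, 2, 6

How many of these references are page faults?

9: miss, frames (9)
5: miss, frames (9 5)
9: hit
5: hit
0: miss, frames (9 5 0)
6: miss, evict 9, frames (5 0 6)
2: miss, evict 5, frames (0 6 2)
6: hit
Page faults: 5.

5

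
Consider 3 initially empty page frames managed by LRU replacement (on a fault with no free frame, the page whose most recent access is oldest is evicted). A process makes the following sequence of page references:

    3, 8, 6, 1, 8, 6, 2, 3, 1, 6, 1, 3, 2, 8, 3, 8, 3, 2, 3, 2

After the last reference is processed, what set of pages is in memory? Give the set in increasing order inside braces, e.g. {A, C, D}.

3 → fault, frames (3)
8 → fault, frames (3 8)
6 → fault, frames (3 8 6)
1 → fault, evict 3, frames (8 6 1)
8 → hit
6 → hit
2 → fault, evict 1, frames (8 6 2)
3 → fault, evict 8, frames (6 2 3)
1 → fault, evict 6, frames (2 3 1)
6 → fault, evict 2, frames (3 1 6)
1 → hit
3 → hit
2 → fault, evict 6, frames (1 3 2)
8 → fault, evict 1, frames (3 2 8)
3 → hit
8 → hit
3 → hit
2 → hit
3 → hit
2 → hit

{2, 3, 8}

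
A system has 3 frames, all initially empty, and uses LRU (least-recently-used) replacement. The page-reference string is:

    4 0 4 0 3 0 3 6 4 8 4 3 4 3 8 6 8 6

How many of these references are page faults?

4: miss, frames (4)
0: miss, frames (4 0)
4: hit
0: hit
3: miss, frames (4 0 3)
0: hit
3: hit
6: miss, evict 4, frames (0 3 6)
4: miss, evict 0, frames (3 6 4)
8: miss, evict 3, frames (6 4 8)
4: hit
3: miss, evict 6, frames (8 4 3)
4: hit
3: hit
8: hit
6: miss, evict 4, frames (3 8 6)
8: hit
6: hit
Page faults: 8.

8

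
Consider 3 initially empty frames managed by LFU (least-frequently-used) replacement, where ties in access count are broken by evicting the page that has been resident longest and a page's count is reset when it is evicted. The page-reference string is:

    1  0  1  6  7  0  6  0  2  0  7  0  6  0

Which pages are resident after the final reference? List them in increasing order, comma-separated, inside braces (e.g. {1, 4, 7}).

1 → miss, frames {1}
0 → miss, frames {1,0}
1 → hit
6 → miss, frames {1,0,6}
7 → miss, evict 0, frames {1,6,7}
0 → miss, evict 6, frames {1,7,0}
6 → miss, evict 7, frames {1,0,6}
0 → hit
2 → miss, evict 6, frames {1,0,2}
0 → hit
7 → miss, evict 2, frames {1,0,7}
0 → hit
6 → miss, evict 7, frames {1,0,6}
0 → hit

{0, 1, 6}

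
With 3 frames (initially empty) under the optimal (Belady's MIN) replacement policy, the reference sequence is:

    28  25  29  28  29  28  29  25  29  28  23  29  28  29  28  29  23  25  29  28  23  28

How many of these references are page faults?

28 → miss, frames {28}
25 → miss, frames {28,25}
29 → miss, frames {28,25,29}
28 → hit
29 → hit
28 → hit
29 → hit
25 → hit
29 → hit
28 → hit
23 → miss, evict 25, frames {28,29,23}
29 → hit
28 → hit
29 → hit
28 → hit
29 → hit
23 → hit
25 → miss, evict 23, frames {28,29,25}
29 → hit
28 → hit
23 → miss, evict 25, frames {28,29,23}
28 → hit
Page faults: 6.

6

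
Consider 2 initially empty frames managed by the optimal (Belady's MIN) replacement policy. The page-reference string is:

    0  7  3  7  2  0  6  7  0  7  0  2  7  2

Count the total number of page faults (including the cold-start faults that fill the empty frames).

0 -> miss, frames [0]
7 -> miss, frames [0, 7]
3 -> miss, evict 0, frames [7, 3]
7 -> hit
2 -> miss, evict 3, frames [7, 2]
0 -> miss, evict 2, frames [7, 0]
6 -> miss, evict 0, frames [7, 6]
7 -> hit
0 -> miss, evict 6, frames [7, 0]
7 -> hit
0 -> hit
2 -> miss, evict 0, frames [7, 2]
7 -> hit
2 -> hit
Page faults: 8.

8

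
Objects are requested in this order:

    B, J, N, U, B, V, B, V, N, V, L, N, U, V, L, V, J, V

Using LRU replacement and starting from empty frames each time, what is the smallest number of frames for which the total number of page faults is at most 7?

f=1: 18 faults
f=2: 13 faults
f=3: 12 faults
f=4: 8 faults
f=5: 7 faults
f=6: 6 faults
Smallest f with faults ≤ 7 is 5.

5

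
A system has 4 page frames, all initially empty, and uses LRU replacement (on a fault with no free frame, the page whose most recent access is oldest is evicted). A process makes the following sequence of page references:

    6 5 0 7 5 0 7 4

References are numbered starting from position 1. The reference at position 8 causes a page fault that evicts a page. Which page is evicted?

6

pos 1: 6 → fault, frames (6)
pos 2: 5 → fault, frames (6 5)
pos 3: 0 → fault, frames (6 5 0)
pos 4: 7 → fault, frames (6 5 0 7)
pos 5: 5 → hit
pos 6: 0 → hit
pos 7: 7 → hit
pos 8: 4 → fault, evict 6, frames (5 0 7 4)
At position 8, page 6 is evicted.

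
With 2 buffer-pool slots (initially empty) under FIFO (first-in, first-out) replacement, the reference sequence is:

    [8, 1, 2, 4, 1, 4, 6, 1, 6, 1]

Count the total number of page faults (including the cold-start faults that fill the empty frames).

6

8: fault, frames {8}
1: fault, frames {8,1}
2: fault, evict 8, frames {1,2}
4: fault, evict 1, frames {2,4}
1: fault, evict 2, frames {4,1}
4: hit
6: fault, evict 4, frames {1,6}
1: hit
6: hit
1: hit
Page faults: 6.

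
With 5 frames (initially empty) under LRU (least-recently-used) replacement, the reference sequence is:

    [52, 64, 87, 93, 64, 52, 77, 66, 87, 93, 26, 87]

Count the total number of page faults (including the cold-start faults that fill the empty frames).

52: fault, frames [52]
64: fault, frames [52, 64]
87: fault, frames [52, 64, 87]
93: fault, frames [52, 64, 87, 93]
64: hit
52: hit
77: fault, frames [87, 93, 64, 52, 77]
66: fault, evict 87, frames [93, 64, 52, 77, 66]
87: fault, evict 93, frames [64, 52, 77, 66, 87]
93: fault, evict 64, frames [52, 77, 66, 87, 93]
26: fault, evict 52, frames [77, 66, 87, 93, 26]
87: hit
Page faults: 9.

9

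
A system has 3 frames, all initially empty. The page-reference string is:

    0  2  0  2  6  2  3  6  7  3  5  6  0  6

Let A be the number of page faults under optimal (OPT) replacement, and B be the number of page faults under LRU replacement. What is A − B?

-1

Under OPT: F F . . F . F . F . F . F . → 7 faults.
Under LRU: F F . . F . F . F . F F F . → 8 faults.
A − B = 7 − 8 = -1.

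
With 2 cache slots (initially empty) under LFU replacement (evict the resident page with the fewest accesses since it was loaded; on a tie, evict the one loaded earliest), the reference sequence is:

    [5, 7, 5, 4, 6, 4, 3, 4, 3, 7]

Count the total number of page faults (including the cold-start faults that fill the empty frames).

5 -> miss, frames (5)
7 -> miss, frames (5 7)
5 -> hit
4 -> miss, evict 7, frames (5 4)
6 -> miss, evict 4, frames (5 6)
4 -> miss, evict 6, frames (5 4)
3 -> miss, evict 4, frames (5 3)
4 -> miss, evict 3, frames (5 4)
3 -> miss, evict 4, frames (5 3)
7 -> miss, evict 3, frames (5 7)
Page faults: 9.

9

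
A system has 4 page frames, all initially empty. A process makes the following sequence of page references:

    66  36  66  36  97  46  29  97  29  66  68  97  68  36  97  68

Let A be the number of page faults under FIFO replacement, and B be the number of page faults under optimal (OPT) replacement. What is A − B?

3

Under FIFO: F F . . F F F . . F F F . F . . → 9 faults.
Under OPT: F F . . F F F . . . F . . . . . → 6 faults.
A − B = 9 − 6 = 3.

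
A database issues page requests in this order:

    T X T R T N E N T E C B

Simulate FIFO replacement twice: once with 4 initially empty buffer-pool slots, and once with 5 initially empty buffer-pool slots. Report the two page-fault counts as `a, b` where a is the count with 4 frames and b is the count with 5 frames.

4 frames: F F . F . F F . F . F F → 8 faults.
5 frames: F F . F . F F . . . F F → 7 faults.
7 < 8: adding a frame reduced faults, as is typical.

8, 7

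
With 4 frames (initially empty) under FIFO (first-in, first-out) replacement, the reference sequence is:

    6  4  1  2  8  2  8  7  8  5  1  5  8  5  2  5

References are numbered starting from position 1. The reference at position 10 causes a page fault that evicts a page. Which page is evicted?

1

pos 1: 6 -> miss, frames {6}
pos 2: 4 -> miss, frames {6,4}
pos 3: 1 -> miss, frames {6,4,1}
pos 4: 2 -> miss, frames {6,4,1,2}
pos 5: 8 -> miss, evict 6, frames {4,1,2,8}
pos 6: 2 -> hit
pos 7: 8 -> hit
pos 8: 7 -> miss, evict 4, frames {1,2,8,7}
pos 9: 8 -> hit
pos 10: 5 -> miss, evict 1, frames {2,8,7,5}
At position 10, page 1 is evicted.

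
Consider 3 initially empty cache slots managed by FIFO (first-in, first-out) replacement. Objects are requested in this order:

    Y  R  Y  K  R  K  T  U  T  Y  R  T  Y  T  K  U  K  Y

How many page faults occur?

Y -> fault, frames (Y)
R -> fault, frames (Y R)
Y -> hit
K -> fault, frames (Y R K)
R -> hit
K -> hit
T -> fault, evict Y, frames (R K T)
U -> fault, evict R, frames (K T U)
T -> hit
Y -> fault, evict K, frames (T U Y)
R -> fault, evict T, frames (U Y R)
T -> fault, evict U, frames (Y R T)
Y -> hit
T -> hit
K -> fault, evict Y, frames (R T K)
U -> fault, evict R, frames (T K U)
K -> hit
Y -> fault, evict T, frames (K U Y)
Page faults: 11.

11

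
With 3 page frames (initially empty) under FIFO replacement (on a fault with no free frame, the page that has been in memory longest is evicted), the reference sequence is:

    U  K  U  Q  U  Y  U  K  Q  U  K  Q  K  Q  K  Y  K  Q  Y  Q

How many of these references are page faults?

U: fault, frames [U]
K: fault, frames [U, K]
U: hit
Q: fault, frames [U, K, Q]
U: hit
Y: fault, evict U, frames [K, Q, Y]
U: fault, evict K, frames [Q, Y, U]
K: fault, evict Q, frames [Y, U, K]
Q: fault, evict Y, frames [U, K, Q]
U: hit
K: hit
Q: hit
K: hit
Q: hit
K: hit
Y: fault, evict U, frames [K, Q, Y]
K: hit
Q: hit
Y: hit
Q: hit
Page faults: 8.

8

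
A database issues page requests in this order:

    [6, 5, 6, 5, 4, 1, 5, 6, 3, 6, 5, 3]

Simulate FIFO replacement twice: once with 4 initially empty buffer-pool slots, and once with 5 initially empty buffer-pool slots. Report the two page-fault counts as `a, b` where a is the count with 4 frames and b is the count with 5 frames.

4 frames: F F . . F F . . F F F . → 7 faults.
5 frames: F F . . F F . . F . . . → 5 faults.
5 < 7: adding a frame reduced faults, as is typical.

7, 5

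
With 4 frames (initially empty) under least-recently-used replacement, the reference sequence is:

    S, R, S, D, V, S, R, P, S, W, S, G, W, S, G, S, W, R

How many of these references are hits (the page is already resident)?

S: miss, frames (S)
R: miss, frames (S R)
S: hit
D: miss, frames (R S D)
V: miss, frames (R S D V)
S: hit
R: hit
P: miss, evict D, frames (V S R P)
S: hit
W: miss, evict V, frames (R P S W)
S: hit
G: miss, evict R, frames (P W S G)
W: hit
S: hit
G: hit
S: hit
W: hit
R: miss, evict P, frames (G S W R)
Hits: 10.

10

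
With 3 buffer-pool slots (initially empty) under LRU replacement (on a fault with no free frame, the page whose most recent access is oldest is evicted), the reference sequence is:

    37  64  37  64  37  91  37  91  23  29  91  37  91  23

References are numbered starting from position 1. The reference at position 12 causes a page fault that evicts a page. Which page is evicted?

23

pos 1: 37: miss, frames [37]
pos 2: 64: miss, frames [37, 64]
pos 3: 37: hit
pos 4: 64: hit
pos 5: 37: hit
pos 6: 91: miss, frames [64, 37, 91]
pos 7: 37: hit
pos 8: 91: hit
pos 9: 23: miss, evict 64, frames [37, 91, 23]
pos 10: 29: miss, evict 37, frames [91, 23, 29]
pos 11: 91: hit
pos 12: 37: miss, evict 23, frames [29, 91, 37]
At position 12, page 23 is evicted.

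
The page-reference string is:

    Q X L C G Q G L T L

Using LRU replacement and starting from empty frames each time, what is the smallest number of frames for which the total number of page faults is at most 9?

f=1: 10 faults
f=2: 8 faults
f=3: 8 faults
f=4: 7 faults
f=5: 6 faults
f=6: 6 faults
Smallest f with faults ≤ 9 is 2.

2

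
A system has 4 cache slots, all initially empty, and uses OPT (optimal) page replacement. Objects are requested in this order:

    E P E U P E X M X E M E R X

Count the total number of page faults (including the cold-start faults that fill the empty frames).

6

E: fault, frames [E]
P: fault, frames [E, P]
E: hit
U: fault, frames [E, P, U]
P: hit
E: hit
X: fault, frames [E, P, U, X]
M: fault, evict U, frames [E, P, X, M]
X: hit
E: hit
M: hit
E: hit
R: fault, evict M, frames [E, P, X, R]
X: hit
Page faults: 6.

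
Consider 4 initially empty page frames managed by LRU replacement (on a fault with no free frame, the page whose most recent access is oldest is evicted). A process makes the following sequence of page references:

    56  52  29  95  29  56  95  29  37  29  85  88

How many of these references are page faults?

56 -> miss, frames {56}
52 -> miss, frames {56,52}
29 -> miss, frames {56,52,29}
95 -> miss, frames {56,52,29,95}
29 -> hit
56 -> hit
95 -> hit
29 -> hit
37 -> miss, evict 52, frames {56,95,29,37}
29 -> hit
85 -> miss, evict 56, frames {95,37,29,85}
88 -> miss, evict 95, frames {37,29,85,88}
Page faults: 7.

7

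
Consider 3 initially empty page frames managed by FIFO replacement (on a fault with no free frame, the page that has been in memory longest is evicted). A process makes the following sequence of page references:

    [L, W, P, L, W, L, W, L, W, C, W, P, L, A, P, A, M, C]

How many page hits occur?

L: miss, frames [L]
W: miss, frames [L, W]
P: miss, frames [L, W, P]
L: hit
W: hit
L: hit
W: hit
L: hit
W: hit
C: miss, evict L, frames [W, P, C]
W: hit
P: hit
L: miss, evict W, frames [P, C, L]
A: miss, evict P, frames [C, L, A]
P: miss, evict C, frames [L, A, P]
A: hit
M: miss, evict L, frames [A, P, M]
C: miss, evict A, frames [P, M, C]
Hits: 9.

9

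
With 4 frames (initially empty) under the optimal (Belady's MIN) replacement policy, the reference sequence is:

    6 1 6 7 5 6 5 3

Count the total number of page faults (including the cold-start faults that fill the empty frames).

5

6 -> fault, frames {6}
1 -> fault, frames {6,1}
6 -> hit
7 -> fault, frames {6,1,7}
5 -> fault, frames {6,1,7,5}
6 -> hit
5 -> hit
3 -> fault, evict 5, frames {6,1,7,3}
Page faults: 5.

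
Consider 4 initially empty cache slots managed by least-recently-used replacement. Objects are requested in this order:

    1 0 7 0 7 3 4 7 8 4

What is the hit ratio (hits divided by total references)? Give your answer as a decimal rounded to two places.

1 -> fault, frames [1]
0 -> fault, frames [1, 0]
7 -> fault, frames [1, 0, 7]
0 -> hit
7 -> hit
3 -> fault, frames [1, 0, 7, 3]
4 -> fault, evict 1, frames [0, 7, 3, 4]
7 -> hit
8 -> fault, evict 0, frames [3, 4, 7, 8]
4 -> hit
Hits: 4 of 10 references → 4/10 = 0.4000.

0.40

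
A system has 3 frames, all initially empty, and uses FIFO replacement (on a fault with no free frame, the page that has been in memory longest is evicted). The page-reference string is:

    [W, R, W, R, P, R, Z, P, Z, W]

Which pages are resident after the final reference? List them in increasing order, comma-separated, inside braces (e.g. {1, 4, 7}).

{P, W, Z}

W -> miss, frames {W}
R -> miss, frames {W,R}
W -> hit
R -> hit
P -> miss, frames {W,R,P}
R -> hit
Z -> miss, evict W, frames {R,P,Z}
P -> hit
Z -> hit
W -> miss, evict R, frames {P,Z,W}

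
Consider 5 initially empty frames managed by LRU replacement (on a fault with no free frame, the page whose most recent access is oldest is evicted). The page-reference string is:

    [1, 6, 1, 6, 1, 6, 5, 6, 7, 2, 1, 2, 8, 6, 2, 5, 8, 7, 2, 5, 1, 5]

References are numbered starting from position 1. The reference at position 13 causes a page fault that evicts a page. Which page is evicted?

5

pos 1: 1: fault, frames [1]
pos 2: 6: fault, frames [1, 6]
pos 3: 1: hit
pos 4: 6: hit
pos 5: 1: hit
pos 6: 6: hit
pos 7: 5: fault, frames [1, 6, 5]
pos 8: 6: hit
pos 9: 7: fault, frames [1, 5, 6, 7]
pos 10: 2: fault, frames [1, 5, 6, 7, 2]
pos 11: 1: hit
pos 12: 2: hit
pos 13: 8: fault, evict 5, frames [6, 7, 1, 2, 8]
At position 13, page 5 is evicted.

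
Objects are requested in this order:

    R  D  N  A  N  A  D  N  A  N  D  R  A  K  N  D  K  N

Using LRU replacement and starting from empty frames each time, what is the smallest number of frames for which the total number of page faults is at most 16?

f=1: 18 faults
f=2: 15 faults
f=3: 9 faults
f=4: 7 faults
f=5: 5 faults
Smallest f with faults ≤ 16 is 2.

2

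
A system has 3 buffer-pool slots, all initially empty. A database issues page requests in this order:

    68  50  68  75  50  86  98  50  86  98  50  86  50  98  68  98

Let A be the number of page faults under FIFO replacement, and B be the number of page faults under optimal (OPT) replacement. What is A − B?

Under FIFO: F F . F . F F F . . . . . . F . → 7 faults.
Under OPT: F F . F . F F . . . . . . . F . → 6 faults.
A − B = 7 − 6 = 1.

1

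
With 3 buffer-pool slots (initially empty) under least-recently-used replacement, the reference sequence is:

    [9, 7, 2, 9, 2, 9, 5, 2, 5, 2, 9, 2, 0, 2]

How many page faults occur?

5

9 -> miss, frames {9}
7 -> miss, frames {9,7}
2 -> miss, frames {9,7,2}
9 -> hit
2 -> hit
9 -> hit
5 -> miss, evict 7, frames {2,9,5}
2 -> hit
5 -> hit
2 -> hit
9 -> hit
2 -> hit
0 -> miss, evict 5, frames {9,2,0}
2 -> hit
Page faults: 5.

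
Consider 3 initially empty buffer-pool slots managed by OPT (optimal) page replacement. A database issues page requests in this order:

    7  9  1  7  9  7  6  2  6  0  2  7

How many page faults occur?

7: fault, frames (7)
9: fault, frames (7 9)
1: fault, frames (7 9 1)
7: hit
9: hit
7: hit
6: fault, evict 1, frames (7 9 6)
2: fault, evict 9, frames (7 6 2)
6: hit
0: fault, evict 6, frames (7 2 0)
2: hit
7: hit
Page faults: 6.

6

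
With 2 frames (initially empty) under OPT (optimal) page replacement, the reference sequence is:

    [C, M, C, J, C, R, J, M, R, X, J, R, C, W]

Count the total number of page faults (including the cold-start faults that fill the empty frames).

9

C -> miss, frames {C}
M -> miss, frames {C,M}
C -> hit
J -> miss, evict M, frames {C,J}
C -> hit
R -> miss, evict C, frames {J,R}
J -> hit
M -> miss, evict J, frames {R,M}
R -> hit
X -> miss, evict M, frames {R,X}
J -> miss, evict X, frames {R,J}
R -> hit
C -> miss, evict J, frames {R,C}
W -> miss, evict C, frames {R,W}
Page faults: 9.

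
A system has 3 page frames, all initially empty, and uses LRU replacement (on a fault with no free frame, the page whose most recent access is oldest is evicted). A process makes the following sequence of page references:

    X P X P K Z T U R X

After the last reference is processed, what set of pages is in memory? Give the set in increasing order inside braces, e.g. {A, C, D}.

{R, U, X}

X -> fault, frames (X)
P -> fault, frames (X P)
X -> hit
P -> hit
K -> fault, frames (X P K)
Z -> fault, evict X, frames (P K Z)
T -> fault, evict P, frames (K Z T)
U -> fault, evict K, frames (Z T U)
R -> fault, evict Z, frames (T U R)
X -> fault, evict T, frames (U R X)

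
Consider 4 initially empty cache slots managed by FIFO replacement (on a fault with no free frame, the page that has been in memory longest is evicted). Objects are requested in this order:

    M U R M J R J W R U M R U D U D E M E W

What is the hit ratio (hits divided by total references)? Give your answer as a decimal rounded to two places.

0.50

M: fault, frames (M)
U: fault, frames (M U)
R: fault, frames (M U R)
M: hit
J: fault, frames (M U R J)
R: hit
J: hit
W: fault, evict M, frames (U R J W)
R: hit
U: hit
M: fault, evict U, frames (R J W M)
R: hit
U: fault, evict R, frames (J W M U)
D: fault, evict J, frames (W M U D)
U: hit
D: hit
E: fault, evict W, frames (M U D E)
M: hit
E: hit
W: fault, evict M, frames (U D E W)
Hits: 10 of 20 references → 10/20 = 0.5000.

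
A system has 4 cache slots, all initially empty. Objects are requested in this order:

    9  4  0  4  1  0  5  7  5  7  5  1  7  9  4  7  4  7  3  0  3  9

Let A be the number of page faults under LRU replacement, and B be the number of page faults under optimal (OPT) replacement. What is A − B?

2

Under LRU: F F F . F . F F . . . . . F F . . . F F . F → 11 faults.
Under OPT: F F F . F . F F . . . . . . F . . . F F . . → 9 faults.
A − B = 11 − 9 = 2.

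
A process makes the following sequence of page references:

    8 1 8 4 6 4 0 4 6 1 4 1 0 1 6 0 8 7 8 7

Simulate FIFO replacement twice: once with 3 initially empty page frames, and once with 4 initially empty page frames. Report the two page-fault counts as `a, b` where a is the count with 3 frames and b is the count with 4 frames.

11, 7

3 frames: F F . F F . F . . F F . . . F F F F . . → 11 faults.
4 frames: F F . F F . F . . . . . . . . . F F . . → 7 faults.
7 < 11: adding a frame reduced faults, as is typical.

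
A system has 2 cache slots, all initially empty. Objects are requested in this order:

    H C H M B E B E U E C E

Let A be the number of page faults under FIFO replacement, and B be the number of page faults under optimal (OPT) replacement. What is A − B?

1

Under FIFO: F F . F F F . . F . F F → 8 faults.
Under OPT: F F . F F F . . F . F . → 7 faults.
A − B = 8 − 7 = 1.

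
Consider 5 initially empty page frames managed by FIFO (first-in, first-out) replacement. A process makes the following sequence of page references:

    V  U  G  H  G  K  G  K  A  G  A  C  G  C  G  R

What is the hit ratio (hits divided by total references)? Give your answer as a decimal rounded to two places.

0.50

V → miss, frames (V)
U → miss, frames (V U)
G → miss, frames (V U G)
H → miss, frames (V U G H)
G → hit
K → miss, frames (V U G H K)
G → hit
K → hit
A → miss, evict V, frames (U G H K A)
G → hit
A → hit
C → miss, evict U, frames (G H K A C)
G → hit
C → hit
G → hit
R → miss, evict G, frames (H K A C R)
Hits: 8 of 16 references → 8/16 = 0.5000.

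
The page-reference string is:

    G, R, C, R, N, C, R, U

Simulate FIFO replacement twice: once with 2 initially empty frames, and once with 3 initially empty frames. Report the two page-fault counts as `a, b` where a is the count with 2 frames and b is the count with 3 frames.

2 frames: F F F . F . F F → 6 faults.
3 frames: F F F . F . . F → 5 faults.
5 < 6: adding a frame reduced faults, as is typical.

6, 5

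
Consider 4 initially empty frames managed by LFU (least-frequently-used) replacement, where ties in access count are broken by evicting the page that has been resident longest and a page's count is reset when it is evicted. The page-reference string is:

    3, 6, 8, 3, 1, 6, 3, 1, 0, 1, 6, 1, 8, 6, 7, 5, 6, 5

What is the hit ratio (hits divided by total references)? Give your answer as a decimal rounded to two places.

0.56

3 -> miss, frames {3}
6 -> miss, frames {3,6}
8 -> miss, frames {3,6,8}
3 -> hit
1 -> miss, frames {3,6,8,1}
6 -> hit
3 -> hit
1 -> hit
0 -> miss, evict 8, frames {3,6,1,0}
1 -> hit
6 -> hit
1 -> hit
8 -> miss, evict 0, frames {3,6,1,8}
6 -> hit
7 -> miss, evict 8, frames {3,6,1,7}
5 -> miss, evict 7, frames {3,6,1,5}
6 -> hit
5 -> hit
Hits: 10 of 18 references → 10/18 = 0.5556.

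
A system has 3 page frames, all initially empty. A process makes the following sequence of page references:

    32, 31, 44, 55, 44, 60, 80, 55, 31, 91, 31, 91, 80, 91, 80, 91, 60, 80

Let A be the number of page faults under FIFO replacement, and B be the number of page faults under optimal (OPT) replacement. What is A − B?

Under FIFO: F F F F . F F . F F . . . . . . F F → 10 faults.
Under OPT: F F F F . F F . . F . . . . . . F . → 8 faults.
A − B = 10 − 8 = 2.

2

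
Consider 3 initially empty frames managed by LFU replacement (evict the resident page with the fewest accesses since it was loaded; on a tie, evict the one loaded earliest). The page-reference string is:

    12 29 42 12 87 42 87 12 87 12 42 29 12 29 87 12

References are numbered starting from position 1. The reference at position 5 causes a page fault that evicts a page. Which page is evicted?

pos 1: 12 -> miss, frames (12)
pos 2: 29 -> miss, frames (12 29)
pos 3: 42 -> miss, frames (12 29 42)
pos 4: 12 -> hit
pos 5: 87 -> miss, evict 29, frames (12 42 87)
At position 5, page 29 is evicted.

29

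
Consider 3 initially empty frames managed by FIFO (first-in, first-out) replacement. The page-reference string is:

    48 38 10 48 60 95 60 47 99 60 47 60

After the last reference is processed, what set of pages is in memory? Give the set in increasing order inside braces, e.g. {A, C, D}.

{47, 60, 99}

48 → fault, frames {48}
38 → fault, frames {48,38}
10 → fault, frames {48,38,10}
48 → hit
60 → fault, evict 48, frames {38,10,60}
95 → fault, evict 38, frames {10,60,95}
60 → hit
47 → fault, evict 10, frames {60,95,47}
99 → fault, evict 60, frames {95,47,99}
60 → fault, evict 95, frames {47,99,60}
47 → hit
60 → hit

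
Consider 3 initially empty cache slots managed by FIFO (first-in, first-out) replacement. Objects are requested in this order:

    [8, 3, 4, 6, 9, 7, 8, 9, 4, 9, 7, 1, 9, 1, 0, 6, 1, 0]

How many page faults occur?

8 -> fault, frames (8)
3 -> fault, frames (8 3)
4 -> fault, frames (8 3 4)
6 -> fault, evict 8, frames (3 4 6)
9 -> fault, evict 3, frames (4 6 9)
7 -> fault, evict 4, frames (6 9 7)
8 -> fault, evict 6, frames (9 7 8)
9 -> hit
4 -> fault, evict 9, frames (7 8 4)
9 -> fault, evict 7, frames (8 4 9)
7 -> fault, evict 8, frames (4 9 7)
1 -> fault, evict 4, frames (9 7 1)
9 -> hit
1 -> hit
0 -> fault, evict 9, frames (7 1 0)
6 -> fault, evict 7, frames (1 0 6)
1 -> hit
0 -> hit
Page faults: 13.

13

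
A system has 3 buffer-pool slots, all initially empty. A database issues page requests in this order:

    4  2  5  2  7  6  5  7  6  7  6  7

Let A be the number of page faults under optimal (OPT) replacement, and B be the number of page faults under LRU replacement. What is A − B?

Under OPT: F F F . F F . . . . . . → 5 faults.
Under LRU: F F F . F F F . . . . . → 6 faults.
A − B = 5 − 6 = -1.

-1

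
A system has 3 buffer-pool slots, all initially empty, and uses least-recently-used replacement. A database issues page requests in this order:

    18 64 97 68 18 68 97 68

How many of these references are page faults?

18: miss, frames {18}
64: miss, frames {18,64}
97: miss, frames {18,64,97}
68: miss, evict 18, frames {64,97,68}
18: miss, evict 64, frames {97,68,18}
68: hit
97: hit
68: hit
Page faults: 5.

5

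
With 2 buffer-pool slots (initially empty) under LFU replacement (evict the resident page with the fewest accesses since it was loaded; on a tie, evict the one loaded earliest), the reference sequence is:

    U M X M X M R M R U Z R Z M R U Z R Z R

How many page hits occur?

U -> miss, frames (U)
M -> miss, frames (U M)
X -> miss, evict U, frames (M X)
M -> hit
X -> hit
M -> hit
R -> miss, evict X, frames (M R)
M -> hit
R -> hit
U -> miss, evict R, frames (M U)
Z -> miss, evict U, frames (M Z)
R -> miss, evict Z, frames (M R)
Z -> miss, evict R, frames (M Z)
M -> hit
R -> miss, evict Z, frames (M R)
U -> miss, evict R, frames (M U)
Z -> miss, evict U, frames (M Z)
R -> miss, evict Z, frames (M R)
Z -> miss, evict R, frames (M Z)
R -> miss, evict Z, frames (M R)
Hits: 6.

6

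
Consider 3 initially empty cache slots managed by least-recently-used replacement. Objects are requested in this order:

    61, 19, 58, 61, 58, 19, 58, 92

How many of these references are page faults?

61 -> miss, frames {61}
19 -> miss, frames {61,19}
58 -> miss, frames {61,19,58}
61 -> hit
58 -> hit
19 -> hit
58 -> hit
92 -> miss, evict 61, frames {19,58,92}
Page faults: 4.

4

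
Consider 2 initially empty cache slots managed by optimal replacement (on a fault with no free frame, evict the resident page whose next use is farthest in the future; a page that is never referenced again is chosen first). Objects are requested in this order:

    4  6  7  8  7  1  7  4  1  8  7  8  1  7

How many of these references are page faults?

4 → fault, frames {4}
6 → fault, frames {4,6}
7 → fault, evict 6, frames {4,7}
8 → fault, evict 4, frames {7,8}
7 → hit
1 → fault, evict 8, frames {7,1}
7 → hit
4 → fault, evict 7, frames {1,4}
1 → hit
8 → fault, evict 4, frames {1,8}
7 → fault, evict 1, frames {8,7}
8 → hit
1 → fault, evict 8, frames {7,1}
7 → hit
Page faults: 9.

9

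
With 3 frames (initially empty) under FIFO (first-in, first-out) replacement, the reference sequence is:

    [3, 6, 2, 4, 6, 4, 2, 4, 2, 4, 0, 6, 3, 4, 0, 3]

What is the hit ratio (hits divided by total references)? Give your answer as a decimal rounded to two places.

3 → miss, frames {3}
6 → miss, frames {3,6}
2 → miss, frames {3,6,2}
4 → miss, evict 3, frames {6,2,4}
6 → hit
4 → hit
2 → hit
4 → hit
2 → hit
4 → hit
0 → miss, evict 6, frames {2,4,0}
6 → miss, evict 2, frames {4,0,6}
3 → miss, evict 4, frames {0,6,3}
4 → miss, evict 0, frames {6,3,4}
0 → miss, evict 6, frames {3,4,0}
3 → hit
Hits: 7 of 16 references → 7/16 = 0.4375.

0.44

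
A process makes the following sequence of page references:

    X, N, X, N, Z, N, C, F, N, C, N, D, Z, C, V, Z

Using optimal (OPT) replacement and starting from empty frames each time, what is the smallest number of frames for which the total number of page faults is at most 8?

f=1: 16 faults
f=2: 9 faults
f=3: 8 faults
f=4: 7 faults
f=5: 7 faults
f=6: 7 faults
f=7: 7 faults
Smallest f with faults ≤ 8 is 3.

3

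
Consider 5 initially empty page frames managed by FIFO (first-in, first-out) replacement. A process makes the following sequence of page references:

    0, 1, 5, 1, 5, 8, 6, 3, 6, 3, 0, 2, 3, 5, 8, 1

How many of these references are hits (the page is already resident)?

0 -> fault, frames (0)
1 -> fault, frames (0 1)
5 -> fault, frames (0 1 5)
1 -> hit
5 -> hit
8 -> fault, frames (0 1 5 8)
6 -> fault, frames (0 1 5 8 6)
3 -> fault, evict 0, frames (1 5 8 6 3)
6 -> hit
3 -> hit
0 -> fault, evict 1, frames (5 8 6 3 0)
2 -> fault, evict 5, frames (8 6 3 0 2)
3 -> hit
5 -> fault, evict 8, frames (6 3 0 2 5)
8 -> fault, evict 6, frames (3 0 2 5 8)
1 -> fault, evict 3, frames (0 2 5 8 1)
Hits: 5.

5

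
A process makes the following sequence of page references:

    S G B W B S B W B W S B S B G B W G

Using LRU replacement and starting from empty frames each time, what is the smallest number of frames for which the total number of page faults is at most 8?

3

f=1: 18 faults
f=2: 11 faults
f=3: 7 faults
f=4: 4 faults
Smallest f with faults ≤ 8 is 3.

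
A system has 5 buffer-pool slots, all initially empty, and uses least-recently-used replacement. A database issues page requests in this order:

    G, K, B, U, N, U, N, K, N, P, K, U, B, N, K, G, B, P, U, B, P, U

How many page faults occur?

9

G: miss, frames [G]
K: miss, frames [G, K]
B: miss, frames [G, K, B]
U: miss, frames [G, K, B, U]
N: miss, frames [G, K, B, U, N]
U: hit
N: hit
K: hit
N: hit
P: miss, evict G, frames [B, U, K, N, P]
K: hit
U: hit
B: hit
N: hit
K: hit
G: miss, evict P, frames [U, B, N, K, G]
B: hit
P: miss, evict U, frames [N, K, G, B, P]
U: miss, evict N, frames [K, G, B, P, U]
B: hit
P: hit
U: hit
Page faults: 9.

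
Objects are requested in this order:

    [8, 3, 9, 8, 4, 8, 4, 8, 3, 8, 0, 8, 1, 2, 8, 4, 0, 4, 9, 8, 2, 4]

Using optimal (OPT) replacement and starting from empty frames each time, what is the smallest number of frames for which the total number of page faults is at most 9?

f=1: 22 faults
f=2: 13 faults
f=3: 10 faults
f=4: 8 faults
f=5: 7 faults
f=6: 7 faults
f=7: 7 faults
Smallest f with faults ≤ 9 is 4.

4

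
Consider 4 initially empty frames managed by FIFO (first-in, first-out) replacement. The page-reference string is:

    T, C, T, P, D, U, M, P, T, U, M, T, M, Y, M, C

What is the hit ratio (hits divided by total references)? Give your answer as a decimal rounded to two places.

0.44

T: fault, frames [T]
C: fault, frames [T, C]
T: hit
P: fault, frames [T, C, P]
D: fault, frames [T, C, P, D]
U: fault, evict T, frames [C, P, D, U]
M: fault, evict C, frames [P, D, U, M]
P: hit
T: fault, evict P, frames [D, U, M, T]
U: hit
M: hit
T: hit
M: hit
Y: fault, evict D, frames [U, M, T, Y]
M: hit
C: fault, evict U, frames [M, T, Y, C]
Hits: 7 of 16 references → 7/16 = 0.4375.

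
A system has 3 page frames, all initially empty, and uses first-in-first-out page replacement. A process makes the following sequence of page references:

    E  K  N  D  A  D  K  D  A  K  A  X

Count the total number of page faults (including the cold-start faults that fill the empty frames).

7

E -> miss, frames (E)
K -> miss, frames (E K)
N -> miss, frames (E K N)
D -> miss, evict E, frames (K N D)
A -> miss, evict K, frames (N D A)
D -> hit
K -> miss, evict N, frames (D A K)
D -> hit
A -> hit
K -> hit
A -> hit
X -> miss, evict D, frames (A K X)
Page faults: 7.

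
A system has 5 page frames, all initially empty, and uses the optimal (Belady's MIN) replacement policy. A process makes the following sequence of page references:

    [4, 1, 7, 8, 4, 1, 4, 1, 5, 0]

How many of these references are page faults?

6

4 -> fault, frames {4}
1 -> fault, frames {4,1}
7 -> fault, frames {4,1,7}
8 -> fault, frames {4,1,7,8}
4 -> hit
1 -> hit
4 -> hit
1 -> hit
5 -> fault, frames {4,1,7,8,5}
0 -> fault, evict 5, frames {4,1,7,8,0}
Page faults: 6.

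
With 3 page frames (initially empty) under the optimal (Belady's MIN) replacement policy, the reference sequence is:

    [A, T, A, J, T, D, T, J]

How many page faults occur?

4

A → miss, frames [A]
T → miss, frames [A, T]
A → hit
J → miss, frames [A, T, J]
T → hit
D → miss, evict A, frames [T, J, D]
T → hit
J → hit
Page faults: 4.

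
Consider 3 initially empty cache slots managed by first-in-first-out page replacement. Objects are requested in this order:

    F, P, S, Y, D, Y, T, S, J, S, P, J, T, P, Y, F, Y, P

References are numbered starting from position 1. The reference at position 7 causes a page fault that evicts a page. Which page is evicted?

pos 1: F -> miss, frames [F]
pos 2: P -> miss, frames [F, P]
pos 3: S -> miss, frames [F, P, S]
pos 4: Y -> miss, evict F, frames [P, S, Y]
pos 5: D -> miss, evict P, frames [S, Y, D]
pos 6: Y -> hit
pos 7: T -> miss, evict S, frames [Y, D, T]
At position 7, page S is evicted.

S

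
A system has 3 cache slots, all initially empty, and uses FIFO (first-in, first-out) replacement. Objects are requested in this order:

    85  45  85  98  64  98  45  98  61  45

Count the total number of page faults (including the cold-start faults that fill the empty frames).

6

85 -> fault, frames {85}
45 -> fault, frames {85,45}
85 -> hit
98 -> fault, frames {85,45,98}
64 -> fault, evict 85, frames {45,98,64}
98 -> hit
45 -> hit
98 -> hit
61 -> fault, evict 45, frames {98,64,61}
45 -> fault, evict 98, frames {64,61,45}
Page faults: 6.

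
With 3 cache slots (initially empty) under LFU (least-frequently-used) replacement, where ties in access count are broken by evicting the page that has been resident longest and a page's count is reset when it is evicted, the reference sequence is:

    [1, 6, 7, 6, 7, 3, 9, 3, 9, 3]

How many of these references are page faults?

8

1 → fault, frames (1)
6 → fault, frames (1 6)
7 → fault, frames (1 6 7)
6 → hit
7 → hit
3 → fault, evict 1, frames (6 7 3)
9 → fault, evict 3, frames (6 7 9)
3 → fault, evict 9, frames (6 7 3)
9 → fault, evict 3, frames (6 7 9)
3 → fault, evict 9, frames (6 7 3)
Page faults: 8.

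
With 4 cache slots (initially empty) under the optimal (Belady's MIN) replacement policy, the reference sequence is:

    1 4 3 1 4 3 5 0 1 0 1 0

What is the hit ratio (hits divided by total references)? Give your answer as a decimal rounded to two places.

0.58

1 -> fault, frames (1)
4 -> fault, frames (1 4)
3 -> fault, frames (1 4 3)
1 -> hit
4 -> hit
3 -> hit
5 -> fault, frames (1 4 3 5)
0 -> fault, evict 5, frames (1 4 3 0)
1 -> hit
0 -> hit
1 -> hit
0 -> hit
Hits: 7 of 12 references → 7/12 = 0.5833.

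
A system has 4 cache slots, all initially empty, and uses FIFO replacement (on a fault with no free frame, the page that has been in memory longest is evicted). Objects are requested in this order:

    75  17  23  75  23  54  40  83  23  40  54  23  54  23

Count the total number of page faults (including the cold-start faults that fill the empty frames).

6

75 → miss, frames {75}
17 → miss, frames {75,17}
23 → miss, frames {75,17,23}
75 → hit
23 → hit
54 → miss, frames {75,17,23,54}
40 → miss, evict 75, frames {17,23,54,40}
83 → miss, evict 17, frames {23,54,40,83}
23 → hit
40 → hit
54 → hit
23 → hit
54 → hit
23 → hit
Page faults: 6.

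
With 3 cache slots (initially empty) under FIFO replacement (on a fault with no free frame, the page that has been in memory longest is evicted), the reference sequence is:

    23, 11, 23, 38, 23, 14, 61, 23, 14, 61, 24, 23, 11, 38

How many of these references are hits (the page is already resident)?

23 → miss, frames [23]
11 → miss, frames [23, 11]
23 → hit
38 → miss, frames [23, 11, 38]
23 → hit
14 → miss, evict 23, frames [11, 38, 14]
61 → miss, evict 11, frames [38, 14, 61]
23 → miss, evict 38, frames [14, 61, 23]
14 → hit
61 → hit
24 → miss, evict 14, frames [61, 23, 24]
23 → hit
11 → miss, evict 61, frames [23, 24, 11]
38 → miss, evict 23, frames [24, 11, 38]
Hits: 5.

5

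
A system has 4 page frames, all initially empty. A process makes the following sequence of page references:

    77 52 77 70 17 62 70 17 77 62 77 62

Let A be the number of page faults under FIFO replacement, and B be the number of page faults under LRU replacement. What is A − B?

Under FIFO: F F . F F F . . F . . . → 6 faults.
Under LRU: F F . F F F . . . . . . → 5 faults.
A − B = 6 − 5 = 1.

1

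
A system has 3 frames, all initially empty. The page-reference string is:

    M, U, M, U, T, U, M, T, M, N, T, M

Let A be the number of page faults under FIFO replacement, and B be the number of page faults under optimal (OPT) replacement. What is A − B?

Under FIFO: F F . . F . . . . F . F → 5 faults.
Under OPT: F F . . F . . . . F . . → 4 faults.
A − B = 5 − 4 = 1.

1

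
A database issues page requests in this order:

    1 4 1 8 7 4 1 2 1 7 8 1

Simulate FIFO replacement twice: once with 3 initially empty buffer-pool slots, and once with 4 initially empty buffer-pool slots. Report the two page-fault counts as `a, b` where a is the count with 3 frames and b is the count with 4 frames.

7, 6

3 frames: F F . F F . F F . . F . → 7 faults.
4 frames: F F . F F . . F F . . . → 6 faults.
6 < 7: adding a frame reduced faults, as is typical.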